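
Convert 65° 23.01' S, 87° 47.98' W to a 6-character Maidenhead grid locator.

EC64co

Offset from 180°W / 90°S: lon 92.2003°, lat 24.6165°.
Field: 92.2003/20 → 4 → E, 24.6165/10 → 2 → C; chars EC.
Square: 12.2003/2 → 6, 4.6165/1 → 4; chars 64.
Subsquare: 0.2003/0.0833333 → 2 → c, 0.6165/0.0416667 → 14 → o; chars co.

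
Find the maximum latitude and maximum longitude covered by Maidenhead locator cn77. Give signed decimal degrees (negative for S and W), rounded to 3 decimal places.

48.000, -124.000

Field C=2, N=13: +2·20° lon, +13·10° lat → SW at lon -140°, lat 40°.
Square 7, 7: +7·2° lon, +7·1° lat → SW at lon -126°, lat 47°.
Cell spans 2° lon × 1° lat. NE corner is SW corner plus one full cell.
latitude 48.000, longitude -124.000.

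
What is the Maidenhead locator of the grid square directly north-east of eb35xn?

EB45ao

Longitude subsquare x = 23; +1 → 24, wraps to 0 = a, carry into square.
Longitude square 3; +1 → 4.
Latitude subsquare n = 13; +1 → 14 = o.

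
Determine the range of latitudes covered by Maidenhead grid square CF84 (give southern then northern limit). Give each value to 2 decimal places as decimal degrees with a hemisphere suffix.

Field C=2, F=5: +2·20° lon, +5·10° lat → SW at lon -140°, lat -40°.
Square 8, 4: +8·2° lon, +4·1° lat → SW at lon -124°, lat -36°.
Cell spans 2° lon × 1° lat.
south 36.00° S, north 35.00° S.

36.00° S, 35.00° S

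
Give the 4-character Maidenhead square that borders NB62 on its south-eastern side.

NB71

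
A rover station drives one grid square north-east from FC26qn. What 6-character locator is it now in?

Longitude subsquare q = 16; +1 → 17 = r.
Latitude subsquare n = 13; +1 → 14 = o.

FC26ro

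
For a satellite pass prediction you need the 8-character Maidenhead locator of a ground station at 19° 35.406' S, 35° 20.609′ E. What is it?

KH70qj18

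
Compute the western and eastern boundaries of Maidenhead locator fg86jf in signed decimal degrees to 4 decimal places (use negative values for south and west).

-63.2500, -63.1667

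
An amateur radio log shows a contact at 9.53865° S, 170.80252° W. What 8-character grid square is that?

Add 180° to longitude and 90° to latitude: 9.19748, 80.46135.
Field (20°×10°, letters A–R): 9.19748/20 → 0 → A, 80.46135/10 → 8 → I; chars AI.
Square (2°×1°, digits 0–9): 9.19748/2 → 4, 0.46135/1 → 0; chars 40.
Subsquare (5′×2.5′, letters a–x): 1.19748/0.0833333 → 14 → o, 0.46135/0.0416667 → 11 → l; chars ol.
Extended square (30″×15″, digits 0–9): 0.03081/0.00833333 → 3, 0.00302/0.00416667 → 0; chars 30.

AI40ol30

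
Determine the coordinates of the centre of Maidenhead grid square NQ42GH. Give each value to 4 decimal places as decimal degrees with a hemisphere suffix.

72.3125° N, 88.5417° E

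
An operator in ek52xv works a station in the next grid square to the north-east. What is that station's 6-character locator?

Longitude subsquare x = 23; +1 → 24, wraps to 0 = a, carry into square.
Longitude square 5; +1 → 6.
Latitude subsquare v = 21; +1 → 22 = w.

EK62aw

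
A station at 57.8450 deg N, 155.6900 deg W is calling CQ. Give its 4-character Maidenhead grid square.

BO27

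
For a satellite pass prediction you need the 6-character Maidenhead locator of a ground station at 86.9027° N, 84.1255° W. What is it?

ER76wv

Shift to the Maidenhead origin (180°W, 90°S): lon 95.8745, lat 176.9027.
Field (20°×10°, letters A–R): lon ⌊95.8745/20⌋ = 4 → E; lat ⌊176.9027/10⌋ = 17 → R.
Square (2°×1°, digits 0–9): lon ⌊15.8745/2⌋ = 7; lat ⌊6.9027/1⌋ = 6.
Subsquare (5′×2.5′, letters a–x): lon ⌊1.8745/0.0833333⌋ = 22 → w; lat ⌊0.9027/0.0416667⌋ = 21 → v.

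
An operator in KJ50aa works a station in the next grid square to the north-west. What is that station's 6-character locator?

KJ40xb

Longitude subsquare a = 0; −1 → -1, wraps to 23 = x, carry into square.
Longitude square 5; −1 → 4.
Latitude subsquare a = 0; +1 → 1 = b.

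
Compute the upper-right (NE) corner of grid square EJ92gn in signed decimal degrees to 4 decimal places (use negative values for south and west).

2.5833, -81.4167

Field E=4, J=9: +4·20° lon, +9·10° lat → SW at lon -100°, lat 0°.
Square 9, 2: +9·2° lon, +2·1° lat → SW at lon -82°, lat 2°.
Subsquare g=6, n=13: +6·0.0833333° lon, +13·0.0416667° lat → SW at lon -81.5°, lat 2.54167°.
Cell spans 0.0833333° lon × 0.0416667° lat. NE corner is SW corner plus one full cell.
latitude 2.5833, longitude -81.4167.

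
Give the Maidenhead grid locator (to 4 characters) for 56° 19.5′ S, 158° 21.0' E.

QD93

Offset from 180°W / 90°S: lon 338.35°, lat 33.67°.
Field (20°×10°, letters A–R): lon ⌊338.35/20⌋ = 16 → Q; lat ⌊33.67/10⌋ = 3 → D.
Square (2°×1°, digits 0–9): lon ⌊18.35/2⌋ = 9; lat ⌊3.67/1⌋ = 3.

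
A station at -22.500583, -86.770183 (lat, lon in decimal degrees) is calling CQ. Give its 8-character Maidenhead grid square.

EG67ol79

Shift to the Maidenhead origin (180°W, 90°S): lon 93.22982, lat 67.49942.
Field: lon ⌊93.22982/20⌋ = 4 → E; lat ⌊67.49942/10⌋ = 6 → G.
Square: lon ⌊13.22982/2⌋ = 6; lat ⌊7.49942/1⌋ = 7.
Subsquare: lon ⌊1.22982/0.0833333⌋ = 14 → o; lat ⌊0.49942/0.0416667⌋ = 11 → l.
Extended square: lon ⌊0.06315/0.00833333⌋ = 7; lat ⌊0.04108/0.00416667⌋ = 9.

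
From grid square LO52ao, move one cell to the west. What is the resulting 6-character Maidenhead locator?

LO42xo

Longitude subsquare a = 0; −1 → -1, wraps to 23 = x, carry into square.
Longitude square 5; −1 → 4.
The latitude characters are unchanged.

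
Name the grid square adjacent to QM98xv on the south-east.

Longitude subsquare x = 23; +1 → 24, wraps to 0 = a, carry into square.
Longitude square 9; +1 → 10, wraps to 0, carry into field.
Longitude field Q = 16; +1 → 17 = R.
Latitude subsquare v = 21; −1 → 20 = u.

RM08au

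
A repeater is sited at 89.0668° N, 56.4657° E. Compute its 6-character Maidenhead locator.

Shift to the Maidenhead origin (180°W, 90°S): lon 236.4657, lat 179.0668.
Field: lon ⌊236.4657/20⌋ = 11 → L; lat ⌊179.0668/10⌋ = 17 → R.
Square: lon ⌊16.4657/2⌋ = 8; lat ⌊9.0668/1⌋ = 9.
Subsquare: lon ⌊0.4657/0.0833333⌋ = 5 → f; lat ⌊0.0668/0.0416667⌋ = 1 → b.

LR89fb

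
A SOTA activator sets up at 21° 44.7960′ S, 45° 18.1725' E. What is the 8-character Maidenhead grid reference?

Offset from 180°W / 90°S: lon 225.30288°, lat 68.25340°.
Field (20°×10°, letters A–R): lon ⌊225.30288/20⌋ = 11 → L; lat ⌊68.25340/10⌋ = 6 → G.
Square (2°×1°, digits 0–9): lon ⌊5.30288/2⌋ = 2; lat ⌊8.25340/1⌋ = 8.
Subsquare (5′×2.5′, letters a–x): lon ⌊1.30288/0.0833333⌋ = 15 → p; lat ⌊0.25340/0.0416667⌋ = 6 → g.
Extended square (30″×15″, digits 0–9): lon ⌊0.05288/0.00833333⌋ = 6; lat ⌊0.00340/0.00416667⌋ = 0.

LG28pg60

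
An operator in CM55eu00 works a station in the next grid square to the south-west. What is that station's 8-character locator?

CM55dt99

Longitude extended square 0; −1 → -1, wraps to 9, carry into subsquare.
Longitude subsquare e = 4; −1 → 3 = d.
Latitude extended square 0; −1 → -1, wraps to 9, carry into subsquare.
Latitude subsquare u = 20; −1 → 19 = t.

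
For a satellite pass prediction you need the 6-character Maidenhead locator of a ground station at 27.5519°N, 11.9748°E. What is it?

JL57xn

Shift to the Maidenhead origin (180°W, 90°S): lon 191.9748, lat 117.5519.
Field: 191.9748/20 → 9 → J, 117.5519/10 → 11 → L; chars JL.
Square: 11.9748/2 → 5, 7.5519/1 → 7; chars 57.
Subsquare: 1.9748/0.0833333 → 23 → x, 0.5519/0.0416667 → 13 → n; chars xn.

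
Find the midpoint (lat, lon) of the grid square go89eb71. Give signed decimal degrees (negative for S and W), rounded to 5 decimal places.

Field G=6, O=14: +6·20° lon, +14·10° lat → SW at lon -60°, lat 50°.
Square 8, 9: +8·2° lon, +9·1° lat → SW at lon -44°, lat 59°.
Subsquare e=4, b=1: +4·0.0833333° lon, +1·0.0416667° lat → SW at lon -43.6667°, lat 59.0417°.
Extended square 7, 1: +7·0.00833333° lon, +1·0.00416667° lat → SW at lon -43.6083°, lat 59.0458°.
Cell spans 0.00833333° lon × 0.00416667° lat. Centre is SW corner plus half of each.
latitude 59.04792, longitude -43.60417.

59.04792, -43.60417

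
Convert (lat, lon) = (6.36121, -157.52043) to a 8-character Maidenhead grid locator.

Offset from 180°W / 90°S: lon 22.47957°, lat 96.36121°.
Field: 22.47957/20 → 1 → B, 96.36121/10 → 9 → J; chars BJ.
Square: 2.47957/2 → 1, 6.36121/1 → 6; chars 16.
Subsquare: 0.47957/0.0833333 → 5 → f, 0.36121/0.0416667 → 8 → i; chars fi.
Extended square: 0.06290/0.00833333 → 7, 0.02788/0.00416667 → 6; chars 76.

BJ16fi76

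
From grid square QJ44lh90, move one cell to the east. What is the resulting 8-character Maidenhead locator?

QJ44mh00

Longitude extended square 9; +1 → 10, wraps to 0, carry into subsquare.
Longitude subsquare l = 11; +1 → 12 = m.
The latitude characters are unchanged.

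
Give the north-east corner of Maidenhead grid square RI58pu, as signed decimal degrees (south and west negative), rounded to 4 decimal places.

Field R=17, I=8: +17·20° lon, +8·10° lat → SW at lon 160°, lat -10°.
Square 5, 8: +5·2° lon, +8·1° lat → SW at lon 170°, lat -2°.
Subsquare p=15, u=20: +15·0.0833333° lon, +20·0.0416667° lat → SW at lon 171.25°, lat -1.16667°.
Cell spans 0.0833333° lon × 0.0416667° lat. NE corner is SW corner plus one full cell.
latitude -1.1250, longitude 171.3333.

-1.1250, 171.3333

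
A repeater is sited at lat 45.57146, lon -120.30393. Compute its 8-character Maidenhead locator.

CN95un37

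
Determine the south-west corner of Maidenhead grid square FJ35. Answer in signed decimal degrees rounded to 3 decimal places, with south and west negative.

Field F=5, J=9: +5·20° lon, +9·10° lat → SW at lon -80°, lat 0°.
Square 3, 5: +3·2° lon, +5·1° lat → SW at lon -74°, lat 5°.
latitude 5.000, longitude -74.000.

5.000, -74.000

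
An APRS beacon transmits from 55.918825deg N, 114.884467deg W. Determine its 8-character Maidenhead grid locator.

Shift to the Maidenhead origin (180°W, 90°S): lon 65.11553, lat 145.91882.
Field: 65.11553/20 → 3 → D, 145.91882/10 → 14 → O; chars DO.
Square: 5.11553/2 → 2, 5.91882/1 → 5; chars 25.
Subsquare: 1.11553/0.0833333 → 13 → n, 0.91882/0.0416667 → 22 → w; chars nw.
Extended square: 0.03220/0.00833333 → 3, 0.00216/0.00416667 → 0; chars 30.

DO25nw30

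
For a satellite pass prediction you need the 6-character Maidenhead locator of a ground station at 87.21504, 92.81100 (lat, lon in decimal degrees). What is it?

NR67jf

Offset from 180°W / 90°S: lon 272.8110°, lat 177.2150°.
Field: 272.8110/20 → 13 → N, 177.2150/10 → 17 → R; chars NR.
Square: 12.8110/2 → 6, 7.2150/1 → 7; chars 67.
Subsquare: 0.8110/0.0833333 → 9 → j, 0.2150/0.0416667 → 5 → f; chars jf.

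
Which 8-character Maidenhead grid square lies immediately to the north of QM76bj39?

Latitude extended square 9; +1 → 10, wraps to 0, carry into subsquare.
Latitude subsquare j = 9; +1 → 10 = k.
The longitude characters are unchanged.

QM76bk30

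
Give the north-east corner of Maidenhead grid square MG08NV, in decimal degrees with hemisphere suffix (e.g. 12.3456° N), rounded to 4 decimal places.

21.0833° S, 61.1667° E

Field M=12, G=6: +12·20° lon, +6·10° lat → SW at lon 60°, lat -30°.
Square 0, 8: +0·2° lon, +8·1° lat → SW at lon 60°, lat -22°.
Subsquare n=13, v=21: +13·0.0833333° lon, +21·0.0416667° lat → SW at lon 61.0833°, lat -21.125°.
Cell spans 0.0833333° lon × 0.0416667° lat. NE corner is SW corner plus one full cell.
latitude 21.0833° S, longitude 61.1667° E.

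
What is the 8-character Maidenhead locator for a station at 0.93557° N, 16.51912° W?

Offset from 180°W / 90°S: lon 163.48088°, lat 90.93557°.
Field (20°×10°, letters A–R): lon ⌊163.48088/20⌋ = 8 → I; lat ⌊90.93557/10⌋ = 9 → J.
Square (2°×1°, digits 0–9): lon ⌊3.48088/2⌋ = 1; lat ⌊0.93557/1⌋ = 0.
Subsquare (5′×2.5′, letters a–x): lon ⌊1.48088/0.0833333⌋ = 17 → r; lat ⌊0.93557/0.0416667⌋ = 22 → w.
Extended square (30″×15″, digits 0–9): lon ⌊0.06421/0.00833333⌋ = 7; lat ⌊0.01890/0.00416667⌋ = 4.

IJ10rw74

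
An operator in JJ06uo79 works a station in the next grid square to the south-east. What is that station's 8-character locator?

JJ06uo88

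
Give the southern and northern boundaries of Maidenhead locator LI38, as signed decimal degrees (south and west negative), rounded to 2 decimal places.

Field L=11, I=8: +11·20° lon, +8·10° lat → SW at lon 40°, lat -10°.
Square 3, 8: +3·2° lon, +8·1° lat → SW at lon 46°, lat -2°.
Cell spans 2° lon × 1° lat.
south -2.00, north -1.00.

-2.00, -1.00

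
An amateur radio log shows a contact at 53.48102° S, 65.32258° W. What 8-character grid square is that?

Add 180° to longitude and 90° to latitude: 114.67742, 36.51898.
Field: lon ⌊114.67742/20⌋ = 5 → F; lat ⌊36.51898/10⌋ = 3 → D.
Square: lon ⌊14.67742/2⌋ = 7; lat ⌊6.51898/1⌋ = 6.
Subsquare: lon ⌊0.67742/0.0833333⌋ = 8 → i; lat ⌊0.51898/0.0416667⌋ = 12 → m.
Extended square: lon ⌊0.01075/0.00833333⌋ = 1; lat ⌊0.01898/0.00416667⌋ = 4.

FD76im14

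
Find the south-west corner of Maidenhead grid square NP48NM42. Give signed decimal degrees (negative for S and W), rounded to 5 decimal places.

68.50833, 89.11667

Field N=13, P=15: +13·20° lon, +15·10° lat → SW at lon 80°, lat 60°.
Square 4, 8: +4·2° lon, +8·1° lat → SW at lon 88°, lat 68°.
Subsquare n=13, m=12: +13·0.0833333° lon, +12·0.0416667° lat → SW at lon 89.0833°, lat 68.5°.
Extended square 4, 2: +4·0.00833333° lon, +2·0.00416667° lat → SW at lon 89.1167°, lat 68.5083°.
latitude 68.50833, longitude 89.11667.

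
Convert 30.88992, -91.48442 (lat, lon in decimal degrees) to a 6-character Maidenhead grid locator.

Add 180° to longitude and 90° to latitude: 88.5156, 120.8899.
Field (20°×10°, letters A–R): 88.5156/20 → 4 → E, 120.8899/10 → 12 → M; chars EM.
Square (2°×1°, digits 0–9): 8.5156/2 → 4, 0.8899/1 → 0; chars 40.
Subsquare (5′×2.5′, letters a–x): 0.5156/0.0833333 → 6 → g, 0.8899/0.0416667 → 21 → v; chars gv.

EM40gv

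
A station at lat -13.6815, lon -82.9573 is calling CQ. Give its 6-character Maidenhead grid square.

EH86mh

Offset from 180°W / 90°S: lon 97.0427°, lat 76.3185°.
Field: 97.0427/20 → 4 → E, 76.3185/10 → 7 → H; chars EH.
Square: 17.0427/2 → 8, 6.3185/1 → 6; chars 86.
Subsquare: 1.0427/0.0833333 → 12 → m, 0.3185/0.0416667 → 7 → h; chars mh.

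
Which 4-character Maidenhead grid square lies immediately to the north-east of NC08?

NC19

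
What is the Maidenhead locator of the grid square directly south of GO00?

Latitude square 0; −1 → -1, wraps to 9, carry into field.
Latitude field O = 14; −1 → 13 = N.
The longitude characters are unchanged.

GN09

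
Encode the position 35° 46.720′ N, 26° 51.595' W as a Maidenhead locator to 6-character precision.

HM65ns

Add 180° to longitude and 90° to latitude: 153.1401, 125.7787.
Field: 153.1401/20 → 7 → H, 125.7787/10 → 12 → M; chars HM.
Square: 13.1401/2 → 6, 5.7787/1 → 5; chars 65.
Subsquare: 1.1401/0.0833333 → 13 → n, 0.7787/0.0416667 → 18 → s; chars ns.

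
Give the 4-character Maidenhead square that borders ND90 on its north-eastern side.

OD01

Longitude square 9; +1 → 10, wraps to 0, carry into field.
Longitude field N = 13; +1 → 14 = O.
Latitude square 0; +1 → 1.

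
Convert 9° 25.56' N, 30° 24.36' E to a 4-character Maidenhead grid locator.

KJ59

Shift to the Maidenhead origin (180°W, 90°S): lon 210.41, lat 99.43.
Field: 210.41/20 → 10 → K, 99.43/10 → 9 → J; chars KJ.
Square: 10.41/2 → 5, 9.43/1 → 9; chars 59.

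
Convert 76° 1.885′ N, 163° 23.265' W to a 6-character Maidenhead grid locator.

Add 180° to longitude and 90° to latitude: 16.6122, 166.0314.
Field: 16.6122/20 → 0 → A, 166.0314/10 → 16 → Q; chars AQ.
Square: 16.6122/2 → 8, 6.0314/1 → 6; chars 86.
Subsquare: 0.6122/0.0833333 → 7 → h, 0.0314/0.0416667 → 0 → a; chars ha.

AQ86ha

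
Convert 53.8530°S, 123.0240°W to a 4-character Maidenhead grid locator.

CD86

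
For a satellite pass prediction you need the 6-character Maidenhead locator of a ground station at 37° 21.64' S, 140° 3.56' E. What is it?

Add 180° to longitude and 90° to latitude: 320.0593, 52.6393.
Field: lon ⌊320.0593/20⌋ = 16 → Q; lat ⌊52.6393/10⌋ = 5 → F.
Square: lon ⌊0.0593/2⌋ = 0; lat ⌊2.6393/1⌋ = 2.
Subsquare: lon ⌊0.0593/0.0833333⌋ = 0 → a; lat ⌊0.6393/0.0416667⌋ = 15 → p.

QF02ap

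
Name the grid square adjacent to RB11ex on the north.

Latitude subsquare x = 23; +1 → 24, wraps to 0 = a, carry into square.
Latitude square 1; +1 → 2.
The longitude characters are unchanged.

RB12ea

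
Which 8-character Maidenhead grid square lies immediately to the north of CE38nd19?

Latitude extended square 9; +1 → 10, wraps to 0, carry into subsquare.
Latitude subsquare d = 3; +1 → 4 = e.
The longitude characters are unchanged.

CE38ne10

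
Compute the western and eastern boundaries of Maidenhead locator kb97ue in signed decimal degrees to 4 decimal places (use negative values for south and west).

39.6667, 39.7500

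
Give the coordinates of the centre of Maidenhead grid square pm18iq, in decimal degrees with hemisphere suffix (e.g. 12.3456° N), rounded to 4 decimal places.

Field P=15, M=12: +15·20° lon, +12·10° lat → SW at lon 120°, lat 30°.
Square 1, 8: +1·2° lon, +8·1° lat → SW at lon 122°, lat 38°.
Subsquare i=8, q=16: +8·0.0833333° lon, +16·0.0416667° lat → SW at lon 122.667°, lat 38.6667°.
Cell spans 0.0833333° lon × 0.0416667° lat. Centre is SW corner plus half of each.
latitude 38.6875° N, longitude 122.7083° E.

38.6875° N, 122.7083° E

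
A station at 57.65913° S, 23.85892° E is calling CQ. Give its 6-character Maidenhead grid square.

Shift to the Maidenhead origin (180°W, 90°S): lon 203.8589, lat 32.3409.
Field: lon ⌊203.8589/20⌋ = 10 → K; lat ⌊32.3409/10⌋ = 3 → D.
Square: lon ⌊3.8589/2⌋ = 1; lat ⌊2.3409/1⌋ = 2.
Subsquare: lon ⌊1.8589/0.0833333⌋ = 22 → w; lat ⌊0.3409/0.0416667⌋ = 8 → i.

KD12wi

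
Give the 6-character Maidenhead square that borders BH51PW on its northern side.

BH51px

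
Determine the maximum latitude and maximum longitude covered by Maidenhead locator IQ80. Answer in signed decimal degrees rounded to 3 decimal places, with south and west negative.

71.000, -2.000

Field I=8, Q=16: +8·20° lon, +16·10° lat → SW at lon -20°, lat 70°.
Square 8, 0: +8·2° lon, +0·1° lat → SW at lon -4°, lat 70°.
Cell spans 2° lon × 1° lat. NE corner is SW corner plus one full cell.
latitude 71.000, longitude -2.000.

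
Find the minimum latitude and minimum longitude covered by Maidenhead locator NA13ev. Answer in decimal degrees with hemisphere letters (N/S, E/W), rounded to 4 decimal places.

Field N=13, A=0: +13·20° lon, +0·10° lat → SW at lon 80°, lat -90°.
Square 1, 3: +1·2° lon, +3·1° lat → SW at lon 82°, lat -87°.
Subsquare e=4, v=21: +4·0.0833333° lon, +21·0.0416667° lat → SW at lon 82.3333°, lat -86.125°.
latitude 86.1250° S, longitude 82.3333° E.

86.1250° S, 82.3333° E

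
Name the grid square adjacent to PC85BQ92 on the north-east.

Longitude extended square 9; +1 → 10, wraps to 0, carry into subsquare.
Longitude subsquare b = 1; +1 → 2 = c.
Latitude extended square 2; +1 → 3.

PC85cq03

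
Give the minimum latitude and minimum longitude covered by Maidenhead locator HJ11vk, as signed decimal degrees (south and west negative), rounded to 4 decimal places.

Field H=7, J=9: +7·20° lon, +9·10° lat → SW at lon -40°, lat 0°.
Square 1, 1: +1·2° lon, +1·1° lat → SW at lon -38°, lat 1°.
Subsquare v=21, k=10: +21·0.0833333° lon, +10·0.0416667° lat → SW at lon -36.25°, lat 1.41667°.
latitude 1.4167, longitude -36.2500.

1.4167, -36.2500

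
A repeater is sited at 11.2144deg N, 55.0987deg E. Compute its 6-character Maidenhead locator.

LK71nf

Offset from 180°W / 90°S: lon 235.0987°, lat 101.2144°.
Field: lon ⌊235.0987/20⌋ = 11 → L; lat ⌊101.2144/10⌋ = 10 → K.
Square: lon ⌊15.0987/2⌋ = 7; lat ⌊1.2144/1⌋ = 1.
Subsquare: lon ⌊1.0987/0.0833333⌋ = 13 → n; lat ⌊0.2144/0.0416667⌋ = 5 → f.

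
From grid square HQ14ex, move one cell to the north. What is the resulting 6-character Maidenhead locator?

Latitude subsquare x = 23; +1 → 24, wraps to 0 = a, carry into square.
Latitude square 4; +1 → 5.
The longitude characters are unchanged.

HQ15ea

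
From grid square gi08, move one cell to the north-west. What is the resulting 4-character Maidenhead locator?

Longitude square 0; −1 → -1, wraps to 9, carry into field.
Longitude field G = 6; −1 → 5 = F.
Latitude square 8; +1 → 9.

FI99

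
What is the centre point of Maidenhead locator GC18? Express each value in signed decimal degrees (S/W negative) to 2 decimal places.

Field G=6, C=2: +6·20° lon, +2·10° lat → SW at lon -60°, lat -70°.
Square 1, 8: +1·2° lon, +8·1° lat → SW at lon -58°, lat -62°.
Cell spans 2° lon × 1° lat. Centre is SW corner plus half of each.
latitude -61.50, longitude -57.00.

-61.50, -57.00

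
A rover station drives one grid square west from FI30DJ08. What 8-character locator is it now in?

FI30cj98

Longitude extended square 0; −1 → -1, wraps to 9, carry into subsquare.
Longitude subsquare d = 3; −1 → 2 = c.
The latitude characters are unchanged.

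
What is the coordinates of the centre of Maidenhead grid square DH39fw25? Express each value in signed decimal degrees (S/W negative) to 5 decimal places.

-10.06042, -113.56250

Field D=3, H=7: +3·20° lon, +7·10° lat → SW at lon -120°, lat -20°.
Square 3, 9: +3·2° lon, +9·1° lat → SW at lon -114°, lat -11°.
Subsquare f=5, w=22: +5·0.0833333° lon, +22·0.0416667° lat → SW at lon -113.583°, lat -10.0833°.
Extended square 2, 5: +2·0.00833333° lon, +5·0.00416667° lat → SW at lon -113.567°, lat -10.0625°.
Cell spans 0.00833333° lon × 0.00416667° lat. Centre is SW corner plus half of each.
latitude -10.06042, longitude -113.56250.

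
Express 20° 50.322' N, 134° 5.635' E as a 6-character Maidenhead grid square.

Add 180° to longitude and 90° to latitude: 314.0939, 110.8387.
Field: lon ⌊314.0939/20⌋ = 15 → P; lat ⌊110.8387/10⌋ = 11 → L.
Square: lon ⌊14.0939/2⌋ = 7; lat ⌊0.8387/1⌋ = 0.
Subsquare: lon ⌊0.0939/0.0833333⌋ = 1 → b; lat ⌊0.8387/0.0416667⌋ = 20 → u.

PL70bu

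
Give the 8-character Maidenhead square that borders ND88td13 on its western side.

ND88td03

Longitude extended square 1; −1 → 0.
The latitude characters are unchanged.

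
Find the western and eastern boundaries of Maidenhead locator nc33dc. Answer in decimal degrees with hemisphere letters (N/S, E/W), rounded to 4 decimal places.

86.2500° E, 86.3333° E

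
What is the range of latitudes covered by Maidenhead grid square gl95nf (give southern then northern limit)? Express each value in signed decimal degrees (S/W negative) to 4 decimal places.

25.2083, 25.2500

Field G=6, L=11: +6·20° lon, +11·10° lat → SW at lon -60°, lat 20°.
Square 9, 5: +9·2° lon, +5·1° lat → SW at lon -42°, lat 25°.
Subsquare n=13, f=5: +13·0.0833333° lon, +5·0.0416667° lat → SW at lon -40.9167°, lat 25.2083°.
Cell spans 0.0833333° lon × 0.0416667° lat.
south 25.2083, north 25.2500.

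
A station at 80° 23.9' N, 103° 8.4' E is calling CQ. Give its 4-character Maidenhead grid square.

OR10

Shift to the Maidenhead origin (180°W, 90°S): lon 283.14, lat 170.40.
Field: lon ⌊283.14/20⌋ = 14 → O; lat ⌊170.40/10⌋ = 17 → R.
Square: lon ⌊3.14/2⌋ = 1; lat ⌊0.40/1⌋ = 0.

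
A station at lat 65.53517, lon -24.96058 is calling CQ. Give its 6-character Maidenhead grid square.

Add 180° to longitude and 90° to latitude: 155.0394, 155.5352.
Field (20°×10°, letters A–R): 155.0394/20 → 7 → H, 155.5352/10 → 15 → P; chars HP.
Square (2°×1°, digits 0–9): 15.0394/2 → 7, 5.5352/1 → 5; chars 75.
Subsquare (5′×2.5′, letters a–x): 1.0394/0.0833333 → 12 → m, 0.5352/0.0416667 → 12 → m; chars mm.

HP75mm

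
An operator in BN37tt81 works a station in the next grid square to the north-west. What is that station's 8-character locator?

Longitude extended square 8; −1 → 7.
Latitude extended square 1; +1 → 2.

BN37tt72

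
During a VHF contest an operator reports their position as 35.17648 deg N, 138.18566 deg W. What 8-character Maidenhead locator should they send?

CM05ve72

Offset from 180°W / 90°S: lon 41.81434°, lat 125.17648°.
Field: 41.81434/20 → 2 → C, 125.17648/10 → 12 → M; chars CM.
Square: 1.81434/2 → 0, 5.17648/1 → 5; chars 05.
Subsquare: 1.81434/0.0833333 → 21 → v, 0.17648/0.0416667 → 4 → e; chars ve.
Extended square: 0.06434/0.00833333 → 7, 0.00981/0.00416667 → 2; chars 72.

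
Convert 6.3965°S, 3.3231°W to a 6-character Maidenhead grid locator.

Offset from 180°W / 90°S: lon 176.6769°, lat 83.6035°.
Field (20°×10°, letters A–R): lon ⌊176.6769/20⌋ = 8 → I; lat ⌊83.6035/10⌋ = 8 → I.
Square (2°×1°, digits 0–9): lon ⌊16.6769/2⌋ = 8; lat ⌊3.6035/1⌋ = 3.
Subsquare (5′×2.5′, letters a–x): lon ⌊0.6769/0.0833333⌋ = 8 → i; lat ⌊0.6035/0.0416667⌋ = 14 → o.

II83io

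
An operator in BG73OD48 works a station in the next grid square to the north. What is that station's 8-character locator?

BG73od49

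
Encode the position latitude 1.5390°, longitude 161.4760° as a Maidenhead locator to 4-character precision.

Shift to the Maidenhead origin (180°W, 90°S): lon 341.48, lat 91.54.
Field: 341.48/20 → 17 → R, 91.54/10 → 9 → J; chars RJ.
Square: 1.48/2 → 0, 1.54/1 → 1; chars 01.

RJ01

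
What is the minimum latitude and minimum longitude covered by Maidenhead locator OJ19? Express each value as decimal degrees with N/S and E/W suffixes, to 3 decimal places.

9.000° N, 102.000° E

Field O=14, J=9: +14·20° lon, +9·10° lat → SW at lon 100°, lat 0°.
Square 1, 9: +1·2° lon, +9·1° lat → SW at lon 102°, lat 9°.
latitude 9.000° N, longitude 102.000° E.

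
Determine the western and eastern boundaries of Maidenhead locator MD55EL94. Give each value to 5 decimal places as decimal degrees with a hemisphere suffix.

70.40833° E, 70.41667° E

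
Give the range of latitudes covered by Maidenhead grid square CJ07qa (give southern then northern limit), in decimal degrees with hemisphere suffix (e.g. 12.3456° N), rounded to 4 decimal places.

7.0000° N, 7.0417° N

Field C=2, J=9: +2·20° lon, +9·10° lat → SW at lon -140°, lat 0°.
Square 0, 7: +0·2° lon, +7·1° lat → SW at lon -140°, lat 7°.
Subsquare q=16, a=0: +16·0.0833333° lon, +0·0.0416667° lat → SW at lon -138.667°, lat 7°.
Cell spans 0.0833333° lon × 0.0416667° lat.
south 7.0000° N, north 7.0417° N.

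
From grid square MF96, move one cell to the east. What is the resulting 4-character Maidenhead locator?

Longitude square 9; +1 → 10, wraps to 0, carry into field.
Longitude field M = 12; +1 → 13 = N.
The latitude characters are unchanged.

NF06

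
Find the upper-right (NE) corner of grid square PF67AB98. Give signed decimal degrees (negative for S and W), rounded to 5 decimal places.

-32.92083, 132.08333

Field P=15, F=5: +15·20° lon, +5·10° lat → SW at lon 120°, lat -40°.
Square 6, 7: +6·2° lon, +7·1° lat → SW at lon 132°, lat -33°.
Subsquare a=0, b=1: +0·0.0833333° lon, +1·0.0416667° lat → SW at lon 132°, lat -32.9583°.
Extended square 9, 8: +9·0.00833333° lon, +8·0.00416667° lat → SW at lon 132.075°, lat -32.925°.
Cell spans 0.00833333° lon × 0.00416667° lat. NE corner is SW corner plus one full cell.
latitude -32.92083, longitude 132.08333.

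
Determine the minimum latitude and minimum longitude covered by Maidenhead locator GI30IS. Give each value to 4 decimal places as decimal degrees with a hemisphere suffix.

Field G=6, I=8: +6·20° lon, +8·10° lat → SW at lon -60°, lat -10°.
Square 3, 0: +3·2° lon, +0·1° lat → SW at lon -54°, lat -10°.
Subsquare i=8, s=18: +8·0.0833333° lon, +18·0.0416667° lat → SW at lon -53.3333°, lat -9.25°.
latitude 9.2500° S, longitude 53.3333° W.

9.2500° S, 53.3333° W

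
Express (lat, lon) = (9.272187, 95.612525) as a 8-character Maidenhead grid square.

NJ79tg35

Offset from 180°W / 90°S: lon 275.61253°, lat 99.27219°.
Field: 275.61253/20 → 13 → N, 99.27219/10 → 9 → J; chars NJ.
Square: 15.61253/2 → 7, 9.27219/1 → 9; chars 79.
Subsquare: 1.61253/0.0833333 → 19 → t, 0.27219/0.0416667 → 6 → g; chars tg.
Extended square: 0.02919/0.00833333 → 3, 0.02219/0.00416667 → 5; chars 35.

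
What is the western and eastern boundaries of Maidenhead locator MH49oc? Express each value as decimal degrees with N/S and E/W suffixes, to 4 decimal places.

69.1667° E, 69.2500° E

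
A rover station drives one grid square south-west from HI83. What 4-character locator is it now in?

HI72

Longitude square 8; −1 → 7.
Latitude square 3; −1 → 2.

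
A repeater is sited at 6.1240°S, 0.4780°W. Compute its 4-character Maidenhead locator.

II93

Offset from 180°W / 90°S: lon 179.52°, lat 83.88°.
Field (20°×10°, letters A–R): 179.52/20 → 8 → I, 83.88/10 → 8 → I; chars II.
Square (2°×1°, digits 0–9): 19.52/2 → 9, 3.88/1 → 3; chars 93.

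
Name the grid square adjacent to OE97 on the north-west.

OE88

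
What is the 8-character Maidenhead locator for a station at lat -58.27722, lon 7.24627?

JD31or93

Add 180° to longitude and 90° to latitude: 187.24627, 31.72278.
Field (20°×10°, letters A–R): lon ⌊187.24627/20⌋ = 9 → J; lat ⌊31.72278/10⌋ = 3 → D.
Square (2°×1°, digits 0–9): lon ⌊7.24627/2⌋ = 3; lat ⌊1.72278/1⌋ = 1.
Subsquare (5′×2.5′, letters a–x): lon ⌊1.24627/0.0833333⌋ = 14 → o; lat ⌊0.72278/0.0416667⌋ = 17 → r.
Extended square (30″×15″, digits 0–9): lon ⌊0.07960/0.00833333⌋ = 9; lat ⌊0.01445/0.00416667⌋ = 3.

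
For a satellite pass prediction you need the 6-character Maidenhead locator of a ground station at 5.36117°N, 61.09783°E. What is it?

Shift to the Maidenhead origin (180°W, 90°S): lon 241.0978, lat 95.3612.
Field (20°×10°, letters A–R): lon ⌊241.0978/20⌋ = 12 → M; lat ⌊95.3612/10⌋ = 9 → J.
Square (2°×1°, digits 0–9): lon ⌊1.0978/2⌋ = 0; lat ⌊5.3612/1⌋ = 5.
Subsquare (5′×2.5′, letters a–x): lon ⌊1.0978/0.0833333⌋ = 13 → n; lat ⌊0.3612/0.0416667⌋ = 8 → i.

MJ05ni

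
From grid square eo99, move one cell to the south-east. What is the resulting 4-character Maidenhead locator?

FO08

Longitude square 9; +1 → 10, wraps to 0, carry into field.
Longitude field E = 4; +1 → 5 = F.
Latitude square 9; −1 → 8.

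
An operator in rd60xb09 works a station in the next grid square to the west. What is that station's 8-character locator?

Longitude extended square 0; −1 → -1, wraps to 9, carry into subsquare.
Longitude subsquare x = 23; −1 → 22 = w.
The latitude characters are unchanged.

RD60wb99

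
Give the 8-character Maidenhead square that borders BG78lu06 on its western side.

BG78ku96

Longitude extended square 0; −1 → -1, wraps to 9, carry into subsquare.
Longitude subsquare l = 11; −1 → 10 = k.
The latitude characters are unchanged.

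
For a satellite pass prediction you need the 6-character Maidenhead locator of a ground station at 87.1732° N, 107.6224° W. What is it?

DR67ee

Shift to the Maidenhead origin (180°W, 90°S): lon 72.3776, lat 177.1732.
Field: 72.3776/20 → 3 → D, 177.1732/10 → 17 → R; chars DR.
Square: 12.3776/2 → 6, 7.1732/1 → 7; chars 67.
Subsquare: 0.3776/0.0833333 → 4 → e, 0.1732/0.0416667 → 4 → e; chars ee.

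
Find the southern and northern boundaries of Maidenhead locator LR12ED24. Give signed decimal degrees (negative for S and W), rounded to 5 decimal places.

82.14167, 82.14583

Field L=11, R=17: +11·20° lon, +17·10° lat → SW at lon 40°, lat 80°.
Square 1, 2: +1·2° lon, +2·1° lat → SW at lon 42°, lat 82°.
Subsquare e=4, d=3: +4·0.0833333° lon, +3·0.0416667° lat → SW at lon 42.3333°, lat 82.125°.
Extended square 2, 4: +2·0.00833333° lon, +4·0.00416667° lat → SW at lon 42.35°, lat 82.1417°.
Cell spans 0.00833333° lon × 0.00416667° lat.
south 82.14167, north 82.14583.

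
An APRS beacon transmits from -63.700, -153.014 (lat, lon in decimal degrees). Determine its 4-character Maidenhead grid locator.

Offset from 180°W / 90°S: lon 26.99°, lat 26.30°.
Field: lon ⌊26.99/20⌋ = 1 → B; lat ⌊26.30/10⌋ = 2 → C.
Square: lon ⌊6.99/2⌋ = 3; lat ⌊6.30/1⌋ = 6.

BC36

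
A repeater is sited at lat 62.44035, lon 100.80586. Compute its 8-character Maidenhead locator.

OP02jk65

Offset from 180°W / 90°S: lon 280.80586°, lat 152.44035°.
Field (20°×10°, letters A–R): lon ⌊280.80586/20⌋ = 14 → O; lat ⌊152.44035/10⌋ = 15 → P.
Square (2°×1°, digits 0–9): lon ⌊0.80586/2⌋ = 0; lat ⌊2.44035/1⌋ = 2.
Subsquare (5′×2.5′, letters a–x): lon ⌊0.80586/0.0833333⌋ = 9 → j; lat ⌊0.44035/0.0416667⌋ = 10 → k.
Extended square (30″×15″, digits 0–9): lon ⌊0.05586/0.00833333⌋ = 6; lat ⌊0.02368/0.00416667⌋ = 5.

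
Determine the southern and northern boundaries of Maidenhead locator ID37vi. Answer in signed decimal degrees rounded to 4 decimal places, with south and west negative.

Field I=8, D=3: +8·20° lon, +3·10° lat → SW at lon -20°, lat -60°.
Square 3, 7: +3·2° lon, +7·1° lat → SW at lon -14°, lat -53°.
Subsquare v=21, i=8: +21·0.0833333° lon, +8·0.0416667° lat → SW at lon -12.25°, lat -52.6667°.
Cell spans 0.0833333° lon × 0.0416667° lat.
south -52.6667, north -52.6250.

-52.6667, -52.6250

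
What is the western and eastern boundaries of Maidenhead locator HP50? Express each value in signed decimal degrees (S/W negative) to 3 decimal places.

-30.000, -28.000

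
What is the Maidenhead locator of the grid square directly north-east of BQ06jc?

BQ06kd

Longitude subsquare j = 9; +1 → 10 = k.
Latitude subsquare c = 2; +1 → 3 = d.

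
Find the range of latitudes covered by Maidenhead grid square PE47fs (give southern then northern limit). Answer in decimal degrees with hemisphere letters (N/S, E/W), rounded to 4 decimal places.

Field P=15, E=4: +15·20° lon, +4·10° lat → SW at lon 120°, lat -50°.
Square 4, 7: +4·2° lon, +7·1° lat → SW at lon 128°, lat -43°.
Subsquare f=5, s=18: +5·0.0833333° lon, +18·0.0416667° lat → SW at lon 128.417°, lat -42.25°.
Cell spans 0.0833333° lon × 0.0416667° lat.
south 42.2500° S, north 42.2083° S.

42.2500° S, 42.2083° S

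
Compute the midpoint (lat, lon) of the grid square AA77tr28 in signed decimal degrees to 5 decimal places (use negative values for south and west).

Field A=0, A=0: +0·20° lon, +0·10° lat → SW at lon -180°, lat -90°.
Square 7, 7: +7·2° lon, +7·1° lat → SW at lon -166°, lat -83°.
Subsquare t=19, r=17: +19·0.0833333° lon, +17·0.0416667° lat → SW at lon -164.417°, lat -82.2917°.
Extended square 2, 8: +2·0.00833333° lon, +8·0.00416667° lat → SW at lon -164.4°, lat -82.2583°.
Cell spans 0.00833333° lon × 0.00416667° lat. Centre is SW corner plus half of each.
latitude -82.25625, longitude -164.39583.

-82.25625, -164.39583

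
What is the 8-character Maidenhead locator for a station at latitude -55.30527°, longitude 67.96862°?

MD34xq66

Shift to the Maidenhead origin (180°W, 90°S): lon 247.96862, lat 34.69473.
Field: lon ⌊247.96862/20⌋ = 12 → M; lat ⌊34.69473/10⌋ = 3 → D.
Square: lon ⌊7.96862/2⌋ = 3; lat ⌊4.69473/1⌋ = 4.
Subsquare: lon ⌊1.96862/0.0833333⌋ = 23 → x; lat ⌊0.69473/0.0416667⌋ = 16 → q.
Extended square: lon ⌊0.05195/0.00833333⌋ = 6; lat ⌊0.02806/0.00416667⌋ = 6.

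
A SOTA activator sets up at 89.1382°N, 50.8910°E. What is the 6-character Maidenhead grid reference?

Offset from 180°W / 90°S: lon 230.8910°, lat 179.1382°.
Field (20°×10°, letters A–R): lon ⌊230.8910/20⌋ = 11 → L; lat ⌊179.1382/10⌋ = 17 → R.
Square (2°×1°, digits 0–9): lon ⌊10.8910/2⌋ = 5; lat ⌊9.1382/1⌋ = 9.
Subsquare (5′×2.5′, letters a–x): lon ⌊0.8910/0.0833333⌋ = 10 → k; lat ⌊0.1382/0.0416667⌋ = 3 → d.

LR59kd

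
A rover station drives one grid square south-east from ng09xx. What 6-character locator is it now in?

NG19aw

Longitude subsquare x = 23; +1 → 24, wraps to 0 = a, carry into square.
Longitude square 0; +1 → 1.
Latitude subsquare x = 23; −1 → 22 = w.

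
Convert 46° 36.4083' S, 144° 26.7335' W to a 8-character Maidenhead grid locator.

Shift to the Maidenhead origin (180°W, 90°S): lon 35.55444, lat 43.39319.
Field: lon ⌊35.55444/20⌋ = 1 → B; lat ⌊43.39319/10⌋ = 4 → E.
Square: lon ⌊15.55444/2⌋ = 7; lat ⌊3.39319/1⌋ = 3.
Subsquare: lon ⌊1.55444/0.0833333⌋ = 18 → s; lat ⌊0.39319/0.0416667⌋ = 9 → j.
Extended square: lon ⌊0.05444/0.00833333⌋ = 6; lat ⌊0.01819/0.00416667⌋ = 4.

BE73sj64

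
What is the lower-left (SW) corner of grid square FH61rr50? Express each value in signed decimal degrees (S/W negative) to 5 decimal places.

-18.29167, -66.54167

Field F=5, H=7: +5·20° lon, +7·10° lat → SW at lon -80°, lat -20°.
Square 6, 1: +6·2° lon, +1·1° lat → SW at lon -68°, lat -19°.
Subsquare r=17, r=17: +17·0.0833333° lon, +17·0.0416667° lat → SW at lon -66.5833°, lat -18.2917°.
Extended square 5, 0: +5·0.00833333° lon, +0·0.00416667° lat → SW at lon -66.5417°, lat -18.2917°.
latitude -18.29167, longitude -66.54167.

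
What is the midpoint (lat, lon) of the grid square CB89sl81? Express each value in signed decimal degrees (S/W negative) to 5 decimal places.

-70.53542, -122.42917

Field C=2, B=1: +2·20° lon, +1·10° lat → SW at lon -140°, lat -80°.
Square 8, 9: +8·2° lon, +9·1° lat → SW at lon -124°, lat -71°.
Subsquare s=18, l=11: +18·0.0833333° lon, +11·0.0416667° lat → SW at lon -122.5°, lat -70.5417°.
Extended square 8, 1: +8·0.00833333° lon, +1·0.00416667° lat → SW at lon -122.433°, lat -70.5375°.
Cell spans 0.00833333° lon × 0.00416667° lat. Centre is SW corner plus half of each.
latitude -70.53542, longitude -122.42917.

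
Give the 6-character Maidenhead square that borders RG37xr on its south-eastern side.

RG47aq

Longitude subsquare x = 23; +1 → 24, wraps to 0 = a, carry into square.
Longitude square 3; +1 → 4.
Latitude subsquare r = 17; −1 → 16 = q.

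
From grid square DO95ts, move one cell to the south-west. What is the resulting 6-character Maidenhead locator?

Longitude subsquare t = 19; −1 → 18 = s.
Latitude subsquare s = 18; −1 → 17 = r.

DO95sr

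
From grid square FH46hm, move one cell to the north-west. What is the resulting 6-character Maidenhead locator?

Longitude subsquare h = 7; −1 → 6 = g.
Latitude subsquare m = 12; +1 → 13 = n.

FH46gn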